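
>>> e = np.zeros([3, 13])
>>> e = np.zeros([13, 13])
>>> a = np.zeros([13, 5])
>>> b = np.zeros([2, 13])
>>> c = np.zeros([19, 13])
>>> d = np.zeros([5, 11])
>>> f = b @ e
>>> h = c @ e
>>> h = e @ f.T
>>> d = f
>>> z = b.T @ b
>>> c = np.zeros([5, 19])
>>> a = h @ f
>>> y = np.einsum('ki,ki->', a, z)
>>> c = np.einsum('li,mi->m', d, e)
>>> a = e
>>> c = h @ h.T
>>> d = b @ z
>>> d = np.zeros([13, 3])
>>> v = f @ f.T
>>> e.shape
(13, 13)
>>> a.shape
(13, 13)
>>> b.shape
(2, 13)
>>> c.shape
(13, 13)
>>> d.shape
(13, 3)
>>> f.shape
(2, 13)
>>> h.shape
(13, 2)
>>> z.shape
(13, 13)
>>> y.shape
()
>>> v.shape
(2, 2)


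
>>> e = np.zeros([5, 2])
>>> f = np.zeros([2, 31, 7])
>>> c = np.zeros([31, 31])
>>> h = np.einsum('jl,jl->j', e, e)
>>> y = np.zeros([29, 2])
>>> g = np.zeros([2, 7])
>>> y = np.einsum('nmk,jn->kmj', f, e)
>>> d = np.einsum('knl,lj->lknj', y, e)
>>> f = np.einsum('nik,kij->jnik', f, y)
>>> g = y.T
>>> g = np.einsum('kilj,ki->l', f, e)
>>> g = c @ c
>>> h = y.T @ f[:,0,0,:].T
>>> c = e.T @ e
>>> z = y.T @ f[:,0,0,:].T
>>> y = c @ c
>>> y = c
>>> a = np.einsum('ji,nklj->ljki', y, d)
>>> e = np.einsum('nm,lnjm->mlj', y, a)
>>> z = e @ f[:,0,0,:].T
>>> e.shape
(2, 31, 7)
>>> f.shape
(5, 2, 31, 7)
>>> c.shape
(2, 2)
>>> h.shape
(5, 31, 5)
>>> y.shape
(2, 2)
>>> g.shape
(31, 31)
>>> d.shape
(5, 7, 31, 2)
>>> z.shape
(2, 31, 5)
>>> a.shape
(31, 2, 7, 2)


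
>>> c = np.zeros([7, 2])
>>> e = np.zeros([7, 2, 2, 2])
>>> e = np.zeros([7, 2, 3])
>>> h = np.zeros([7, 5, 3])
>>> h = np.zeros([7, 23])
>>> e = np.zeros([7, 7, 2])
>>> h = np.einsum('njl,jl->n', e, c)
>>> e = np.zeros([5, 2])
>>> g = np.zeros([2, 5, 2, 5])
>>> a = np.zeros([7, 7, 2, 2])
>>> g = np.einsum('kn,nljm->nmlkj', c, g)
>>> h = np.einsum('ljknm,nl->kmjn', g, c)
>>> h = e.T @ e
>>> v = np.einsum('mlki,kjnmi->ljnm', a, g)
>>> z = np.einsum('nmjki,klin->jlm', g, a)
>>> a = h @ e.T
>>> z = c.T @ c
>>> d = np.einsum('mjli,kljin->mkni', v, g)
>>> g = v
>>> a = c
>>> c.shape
(7, 2)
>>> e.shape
(5, 2)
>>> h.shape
(2, 2)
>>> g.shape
(7, 5, 5, 7)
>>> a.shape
(7, 2)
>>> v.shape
(7, 5, 5, 7)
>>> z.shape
(2, 2)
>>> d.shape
(7, 2, 2, 7)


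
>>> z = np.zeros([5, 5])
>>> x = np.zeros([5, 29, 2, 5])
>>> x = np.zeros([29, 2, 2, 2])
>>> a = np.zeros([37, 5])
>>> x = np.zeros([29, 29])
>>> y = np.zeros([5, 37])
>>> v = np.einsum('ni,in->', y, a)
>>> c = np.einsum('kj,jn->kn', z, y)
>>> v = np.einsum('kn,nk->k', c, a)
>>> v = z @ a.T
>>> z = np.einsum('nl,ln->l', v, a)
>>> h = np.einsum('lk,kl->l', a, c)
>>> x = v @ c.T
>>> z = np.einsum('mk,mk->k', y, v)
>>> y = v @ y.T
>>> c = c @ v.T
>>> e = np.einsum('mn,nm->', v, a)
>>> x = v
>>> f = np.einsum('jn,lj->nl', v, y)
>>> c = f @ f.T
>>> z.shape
(37,)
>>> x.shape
(5, 37)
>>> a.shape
(37, 5)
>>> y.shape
(5, 5)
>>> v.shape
(5, 37)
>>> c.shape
(37, 37)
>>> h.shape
(37,)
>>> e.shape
()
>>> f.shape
(37, 5)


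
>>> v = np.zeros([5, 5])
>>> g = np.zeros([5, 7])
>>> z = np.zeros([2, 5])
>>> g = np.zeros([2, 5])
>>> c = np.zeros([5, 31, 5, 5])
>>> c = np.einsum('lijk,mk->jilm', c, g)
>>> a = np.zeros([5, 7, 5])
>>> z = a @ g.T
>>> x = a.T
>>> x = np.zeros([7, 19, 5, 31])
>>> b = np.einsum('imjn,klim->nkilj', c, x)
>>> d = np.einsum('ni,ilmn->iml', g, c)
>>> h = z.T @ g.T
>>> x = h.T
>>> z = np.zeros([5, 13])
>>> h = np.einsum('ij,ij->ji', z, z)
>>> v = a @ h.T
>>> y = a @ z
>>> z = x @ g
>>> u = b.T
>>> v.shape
(5, 7, 13)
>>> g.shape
(2, 5)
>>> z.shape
(2, 7, 5)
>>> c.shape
(5, 31, 5, 2)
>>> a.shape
(5, 7, 5)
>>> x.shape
(2, 7, 2)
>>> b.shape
(2, 7, 5, 19, 5)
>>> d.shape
(5, 5, 31)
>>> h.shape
(13, 5)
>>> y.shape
(5, 7, 13)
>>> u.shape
(5, 19, 5, 7, 2)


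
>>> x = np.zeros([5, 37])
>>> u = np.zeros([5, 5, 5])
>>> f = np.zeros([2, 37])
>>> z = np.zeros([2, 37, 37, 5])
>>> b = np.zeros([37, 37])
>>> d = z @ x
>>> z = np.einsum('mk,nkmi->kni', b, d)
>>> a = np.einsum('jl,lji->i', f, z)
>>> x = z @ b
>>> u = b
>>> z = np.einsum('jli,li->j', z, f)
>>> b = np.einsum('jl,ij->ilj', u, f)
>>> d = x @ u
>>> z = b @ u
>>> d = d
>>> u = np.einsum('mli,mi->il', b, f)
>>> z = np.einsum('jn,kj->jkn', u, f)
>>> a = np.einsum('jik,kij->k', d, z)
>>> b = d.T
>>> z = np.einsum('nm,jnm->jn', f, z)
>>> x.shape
(37, 2, 37)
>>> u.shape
(37, 37)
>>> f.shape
(2, 37)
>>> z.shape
(37, 2)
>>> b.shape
(37, 2, 37)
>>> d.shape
(37, 2, 37)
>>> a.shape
(37,)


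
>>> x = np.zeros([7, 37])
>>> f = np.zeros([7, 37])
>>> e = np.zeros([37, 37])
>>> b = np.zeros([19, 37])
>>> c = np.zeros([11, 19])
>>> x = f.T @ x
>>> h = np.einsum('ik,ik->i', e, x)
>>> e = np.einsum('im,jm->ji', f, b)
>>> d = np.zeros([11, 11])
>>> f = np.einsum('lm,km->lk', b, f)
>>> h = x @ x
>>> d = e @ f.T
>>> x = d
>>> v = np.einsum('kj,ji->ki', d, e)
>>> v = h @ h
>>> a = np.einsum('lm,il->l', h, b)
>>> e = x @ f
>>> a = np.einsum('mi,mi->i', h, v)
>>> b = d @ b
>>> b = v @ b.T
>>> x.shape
(19, 19)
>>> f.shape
(19, 7)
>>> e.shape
(19, 7)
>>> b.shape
(37, 19)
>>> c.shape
(11, 19)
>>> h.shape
(37, 37)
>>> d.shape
(19, 19)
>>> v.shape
(37, 37)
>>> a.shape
(37,)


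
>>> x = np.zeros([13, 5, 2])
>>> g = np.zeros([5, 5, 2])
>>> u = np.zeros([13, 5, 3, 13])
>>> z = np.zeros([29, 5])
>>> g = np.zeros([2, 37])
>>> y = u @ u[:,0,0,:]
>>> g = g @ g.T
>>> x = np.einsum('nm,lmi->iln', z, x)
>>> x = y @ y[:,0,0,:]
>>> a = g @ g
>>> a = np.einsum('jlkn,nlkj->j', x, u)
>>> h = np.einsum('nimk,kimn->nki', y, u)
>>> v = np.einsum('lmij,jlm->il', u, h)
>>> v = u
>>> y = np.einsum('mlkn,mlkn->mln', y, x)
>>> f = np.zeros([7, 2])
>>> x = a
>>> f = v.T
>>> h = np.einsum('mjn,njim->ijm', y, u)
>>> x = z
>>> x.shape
(29, 5)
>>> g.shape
(2, 2)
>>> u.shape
(13, 5, 3, 13)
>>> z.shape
(29, 5)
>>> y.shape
(13, 5, 13)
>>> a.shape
(13,)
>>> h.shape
(3, 5, 13)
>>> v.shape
(13, 5, 3, 13)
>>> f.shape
(13, 3, 5, 13)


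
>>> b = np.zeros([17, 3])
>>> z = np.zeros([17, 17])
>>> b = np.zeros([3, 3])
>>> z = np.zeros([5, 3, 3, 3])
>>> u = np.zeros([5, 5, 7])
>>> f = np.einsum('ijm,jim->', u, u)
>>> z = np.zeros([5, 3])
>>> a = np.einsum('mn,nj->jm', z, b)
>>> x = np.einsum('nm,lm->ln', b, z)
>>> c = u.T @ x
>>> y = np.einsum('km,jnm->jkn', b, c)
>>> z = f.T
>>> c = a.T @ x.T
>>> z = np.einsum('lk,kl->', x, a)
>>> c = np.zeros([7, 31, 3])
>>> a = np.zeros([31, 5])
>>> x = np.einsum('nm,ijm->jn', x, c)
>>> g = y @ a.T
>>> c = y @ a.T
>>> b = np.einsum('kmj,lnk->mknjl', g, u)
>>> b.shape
(3, 7, 5, 31, 5)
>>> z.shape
()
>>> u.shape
(5, 5, 7)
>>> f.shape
()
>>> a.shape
(31, 5)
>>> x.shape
(31, 5)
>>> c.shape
(7, 3, 31)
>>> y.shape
(7, 3, 5)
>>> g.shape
(7, 3, 31)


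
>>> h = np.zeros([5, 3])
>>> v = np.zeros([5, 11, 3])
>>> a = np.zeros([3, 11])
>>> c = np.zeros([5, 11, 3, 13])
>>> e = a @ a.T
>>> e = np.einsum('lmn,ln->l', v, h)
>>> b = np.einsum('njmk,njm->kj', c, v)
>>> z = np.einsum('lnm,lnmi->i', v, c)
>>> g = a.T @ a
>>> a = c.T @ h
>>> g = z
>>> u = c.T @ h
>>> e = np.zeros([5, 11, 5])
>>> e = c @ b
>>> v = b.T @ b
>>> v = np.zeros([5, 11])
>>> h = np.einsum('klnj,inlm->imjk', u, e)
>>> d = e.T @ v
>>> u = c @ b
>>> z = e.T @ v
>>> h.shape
(5, 11, 3, 13)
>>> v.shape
(5, 11)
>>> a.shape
(13, 3, 11, 3)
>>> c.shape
(5, 11, 3, 13)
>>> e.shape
(5, 11, 3, 11)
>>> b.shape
(13, 11)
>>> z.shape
(11, 3, 11, 11)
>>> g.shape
(13,)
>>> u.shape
(5, 11, 3, 11)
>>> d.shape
(11, 3, 11, 11)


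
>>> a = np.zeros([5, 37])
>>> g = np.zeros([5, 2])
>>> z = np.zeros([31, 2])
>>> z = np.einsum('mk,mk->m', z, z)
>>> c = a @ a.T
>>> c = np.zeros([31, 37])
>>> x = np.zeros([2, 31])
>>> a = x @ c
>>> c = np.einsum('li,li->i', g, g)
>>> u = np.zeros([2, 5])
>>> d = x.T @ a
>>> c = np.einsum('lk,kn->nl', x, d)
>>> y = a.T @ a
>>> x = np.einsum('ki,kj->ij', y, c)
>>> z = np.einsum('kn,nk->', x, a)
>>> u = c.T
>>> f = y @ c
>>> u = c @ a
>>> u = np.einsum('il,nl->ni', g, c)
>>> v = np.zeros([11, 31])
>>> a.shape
(2, 37)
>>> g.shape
(5, 2)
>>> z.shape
()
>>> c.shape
(37, 2)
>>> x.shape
(37, 2)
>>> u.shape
(37, 5)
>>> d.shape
(31, 37)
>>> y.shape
(37, 37)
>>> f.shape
(37, 2)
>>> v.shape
(11, 31)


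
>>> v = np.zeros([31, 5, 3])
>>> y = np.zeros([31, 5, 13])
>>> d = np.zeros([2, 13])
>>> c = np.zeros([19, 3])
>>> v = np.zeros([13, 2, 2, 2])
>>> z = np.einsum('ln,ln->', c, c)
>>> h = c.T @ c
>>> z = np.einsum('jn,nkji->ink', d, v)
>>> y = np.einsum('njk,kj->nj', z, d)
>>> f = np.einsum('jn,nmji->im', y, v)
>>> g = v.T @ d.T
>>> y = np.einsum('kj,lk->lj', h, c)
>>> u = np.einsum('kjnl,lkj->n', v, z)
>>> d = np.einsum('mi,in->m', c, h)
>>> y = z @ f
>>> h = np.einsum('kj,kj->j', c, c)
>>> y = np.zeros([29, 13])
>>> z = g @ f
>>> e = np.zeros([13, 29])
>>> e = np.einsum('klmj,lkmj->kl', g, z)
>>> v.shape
(13, 2, 2, 2)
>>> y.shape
(29, 13)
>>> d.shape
(19,)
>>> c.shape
(19, 3)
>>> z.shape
(2, 2, 2, 2)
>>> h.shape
(3,)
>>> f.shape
(2, 2)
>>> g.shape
(2, 2, 2, 2)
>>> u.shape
(2,)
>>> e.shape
(2, 2)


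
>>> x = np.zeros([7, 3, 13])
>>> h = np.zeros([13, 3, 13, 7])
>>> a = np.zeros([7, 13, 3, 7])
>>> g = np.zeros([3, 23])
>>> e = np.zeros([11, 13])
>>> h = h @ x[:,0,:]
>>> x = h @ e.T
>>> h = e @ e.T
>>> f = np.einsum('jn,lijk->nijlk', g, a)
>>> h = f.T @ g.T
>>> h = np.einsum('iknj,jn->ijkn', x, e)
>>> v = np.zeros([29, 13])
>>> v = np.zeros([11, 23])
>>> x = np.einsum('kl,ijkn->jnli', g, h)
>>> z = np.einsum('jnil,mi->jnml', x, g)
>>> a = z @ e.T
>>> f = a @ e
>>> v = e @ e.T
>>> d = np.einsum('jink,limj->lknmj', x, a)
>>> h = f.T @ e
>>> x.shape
(11, 13, 23, 13)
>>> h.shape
(13, 3, 13, 13)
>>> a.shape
(11, 13, 3, 11)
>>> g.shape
(3, 23)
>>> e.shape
(11, 13)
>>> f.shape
(11, 13, 3, 13)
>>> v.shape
(11, 11)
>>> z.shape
(11, 13, 3, 13)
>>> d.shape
(11, 13, 23, 3, 11)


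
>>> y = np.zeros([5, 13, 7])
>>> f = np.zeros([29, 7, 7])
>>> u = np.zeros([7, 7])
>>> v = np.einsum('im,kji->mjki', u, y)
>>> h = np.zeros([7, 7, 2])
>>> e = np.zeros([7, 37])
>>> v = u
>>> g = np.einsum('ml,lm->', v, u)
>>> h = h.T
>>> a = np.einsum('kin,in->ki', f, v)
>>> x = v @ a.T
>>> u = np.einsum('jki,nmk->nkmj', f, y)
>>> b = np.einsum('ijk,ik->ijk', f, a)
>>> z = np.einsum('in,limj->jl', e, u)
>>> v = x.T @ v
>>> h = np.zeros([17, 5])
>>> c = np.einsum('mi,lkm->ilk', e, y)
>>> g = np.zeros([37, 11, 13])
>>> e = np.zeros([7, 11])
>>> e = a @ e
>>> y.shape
(5, 13, 7)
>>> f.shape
(29, 7, 7)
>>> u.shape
(5, 7, 13, 29)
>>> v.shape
(29, 7)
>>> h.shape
(17, 5)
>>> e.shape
(29, 11)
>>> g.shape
(37, 11, 13)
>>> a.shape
(29, 7)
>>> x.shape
(7, 29)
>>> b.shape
(29, 7, 7)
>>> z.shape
(29, 5)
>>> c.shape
(37, 5, 13)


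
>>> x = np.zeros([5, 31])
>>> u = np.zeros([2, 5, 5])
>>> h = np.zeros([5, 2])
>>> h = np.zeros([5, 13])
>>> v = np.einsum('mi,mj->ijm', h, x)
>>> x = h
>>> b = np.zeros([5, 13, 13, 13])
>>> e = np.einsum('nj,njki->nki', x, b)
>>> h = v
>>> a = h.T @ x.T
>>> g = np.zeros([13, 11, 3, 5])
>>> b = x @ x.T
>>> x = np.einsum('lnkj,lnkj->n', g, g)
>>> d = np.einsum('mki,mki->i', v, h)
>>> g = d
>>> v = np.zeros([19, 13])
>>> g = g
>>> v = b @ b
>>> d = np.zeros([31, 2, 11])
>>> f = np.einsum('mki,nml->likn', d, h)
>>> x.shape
(11,)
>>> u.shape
(2, 5, 5)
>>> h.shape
(13, 31, 5)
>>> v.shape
(5, 5)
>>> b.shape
(5, 5)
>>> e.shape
(5, 13, 13)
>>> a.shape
(5, 31, 5)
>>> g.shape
(5,)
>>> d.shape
(31, 2, 11)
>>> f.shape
(5, 11, 2, 13)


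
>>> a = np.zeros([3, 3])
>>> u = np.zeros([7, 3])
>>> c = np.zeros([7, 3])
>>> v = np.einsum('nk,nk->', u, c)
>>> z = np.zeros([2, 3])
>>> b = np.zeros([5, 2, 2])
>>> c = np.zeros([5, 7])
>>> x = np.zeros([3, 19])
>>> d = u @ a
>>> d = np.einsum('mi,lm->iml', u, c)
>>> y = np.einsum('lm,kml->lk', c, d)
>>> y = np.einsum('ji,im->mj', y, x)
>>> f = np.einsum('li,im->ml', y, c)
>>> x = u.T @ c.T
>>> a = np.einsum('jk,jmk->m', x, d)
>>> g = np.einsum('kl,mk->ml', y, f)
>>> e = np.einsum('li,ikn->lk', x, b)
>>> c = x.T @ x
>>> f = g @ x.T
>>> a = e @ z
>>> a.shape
(3, 3)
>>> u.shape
(7, 3)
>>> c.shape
(5, 5)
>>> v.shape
()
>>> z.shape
(2, 3)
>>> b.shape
(5, 2, 2)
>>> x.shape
(3, 5)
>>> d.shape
(3, 7, 5)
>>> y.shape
(19, 5)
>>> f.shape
(7, 3)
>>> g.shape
(7, 5)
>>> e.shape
(3, 2)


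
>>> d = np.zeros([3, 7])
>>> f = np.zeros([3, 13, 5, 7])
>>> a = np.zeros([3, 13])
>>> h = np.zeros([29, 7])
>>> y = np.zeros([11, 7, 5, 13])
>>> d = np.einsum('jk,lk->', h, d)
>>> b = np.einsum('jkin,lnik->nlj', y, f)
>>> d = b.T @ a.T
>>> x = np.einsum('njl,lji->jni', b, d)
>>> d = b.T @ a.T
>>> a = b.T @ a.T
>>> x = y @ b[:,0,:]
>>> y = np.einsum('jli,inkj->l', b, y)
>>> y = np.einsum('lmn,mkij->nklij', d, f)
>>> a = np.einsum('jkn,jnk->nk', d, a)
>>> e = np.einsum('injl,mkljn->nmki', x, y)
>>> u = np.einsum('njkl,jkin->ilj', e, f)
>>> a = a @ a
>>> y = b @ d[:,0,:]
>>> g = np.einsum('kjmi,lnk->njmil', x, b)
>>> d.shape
(11, 3, 3)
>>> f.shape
(3, 13, 5, 7)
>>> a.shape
(3, 3)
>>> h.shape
(29, 7)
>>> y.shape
(13, 3, 3)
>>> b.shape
(13, 3, 11)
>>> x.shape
(11, 7, 5, 11)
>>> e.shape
(7, 3, 13, 11)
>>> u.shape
(5, 11, 3)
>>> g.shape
(3, 7, 5, 11, 13)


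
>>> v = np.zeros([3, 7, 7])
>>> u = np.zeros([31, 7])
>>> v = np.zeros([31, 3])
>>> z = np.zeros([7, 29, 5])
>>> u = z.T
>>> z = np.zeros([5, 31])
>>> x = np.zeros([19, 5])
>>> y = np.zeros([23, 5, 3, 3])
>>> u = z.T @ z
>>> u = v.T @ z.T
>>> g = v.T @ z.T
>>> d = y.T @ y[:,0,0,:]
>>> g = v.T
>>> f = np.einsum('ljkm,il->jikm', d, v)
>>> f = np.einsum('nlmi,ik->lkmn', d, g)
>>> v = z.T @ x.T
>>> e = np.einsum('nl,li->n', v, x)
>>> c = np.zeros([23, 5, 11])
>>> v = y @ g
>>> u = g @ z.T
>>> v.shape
(23, 5, 3, 31)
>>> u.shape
(3, 5)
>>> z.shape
(5, 31)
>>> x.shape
(19, 5)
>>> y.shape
(23, 5, 3, 3)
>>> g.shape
(3, 31)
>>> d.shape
(3, 3, 5, 3)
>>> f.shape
(3, 31, 5, 3)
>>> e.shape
(31,)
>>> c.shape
(23, 5, 11)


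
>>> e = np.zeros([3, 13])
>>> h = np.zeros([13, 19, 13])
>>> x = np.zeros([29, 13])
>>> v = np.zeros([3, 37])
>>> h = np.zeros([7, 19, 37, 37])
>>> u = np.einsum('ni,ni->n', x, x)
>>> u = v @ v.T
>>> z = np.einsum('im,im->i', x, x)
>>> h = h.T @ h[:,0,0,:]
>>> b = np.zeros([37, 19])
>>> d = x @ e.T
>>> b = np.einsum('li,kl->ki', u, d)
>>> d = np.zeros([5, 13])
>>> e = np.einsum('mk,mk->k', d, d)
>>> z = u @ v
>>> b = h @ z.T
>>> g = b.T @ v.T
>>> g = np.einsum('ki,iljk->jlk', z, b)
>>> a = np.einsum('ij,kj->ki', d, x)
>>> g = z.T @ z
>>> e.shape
(13,)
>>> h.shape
(37, 37, 19, 37)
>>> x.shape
(29, 13)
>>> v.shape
(3, 37)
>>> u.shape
(3, 3)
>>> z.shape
(3, 37)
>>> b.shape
(37, 37, 19, 3)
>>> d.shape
(5, 13)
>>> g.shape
(37, 37)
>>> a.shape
(29, 5)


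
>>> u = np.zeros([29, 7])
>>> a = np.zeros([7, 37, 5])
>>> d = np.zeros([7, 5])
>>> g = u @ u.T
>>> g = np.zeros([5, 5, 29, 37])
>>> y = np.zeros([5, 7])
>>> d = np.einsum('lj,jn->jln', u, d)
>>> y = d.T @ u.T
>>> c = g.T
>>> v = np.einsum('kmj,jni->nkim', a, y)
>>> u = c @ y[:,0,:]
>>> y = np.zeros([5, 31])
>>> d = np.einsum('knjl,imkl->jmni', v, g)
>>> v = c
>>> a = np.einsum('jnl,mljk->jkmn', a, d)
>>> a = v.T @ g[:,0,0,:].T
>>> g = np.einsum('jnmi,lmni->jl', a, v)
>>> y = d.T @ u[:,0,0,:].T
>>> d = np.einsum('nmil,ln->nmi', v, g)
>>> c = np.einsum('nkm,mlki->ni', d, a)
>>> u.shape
(37, 29, 5, 29)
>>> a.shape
(5, 5, 29, 5)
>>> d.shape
(37, 29, 5)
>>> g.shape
(5, 37)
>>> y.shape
(5, 7, 5, 37)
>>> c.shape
(37, 5)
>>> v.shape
(37, 29, 5, 5)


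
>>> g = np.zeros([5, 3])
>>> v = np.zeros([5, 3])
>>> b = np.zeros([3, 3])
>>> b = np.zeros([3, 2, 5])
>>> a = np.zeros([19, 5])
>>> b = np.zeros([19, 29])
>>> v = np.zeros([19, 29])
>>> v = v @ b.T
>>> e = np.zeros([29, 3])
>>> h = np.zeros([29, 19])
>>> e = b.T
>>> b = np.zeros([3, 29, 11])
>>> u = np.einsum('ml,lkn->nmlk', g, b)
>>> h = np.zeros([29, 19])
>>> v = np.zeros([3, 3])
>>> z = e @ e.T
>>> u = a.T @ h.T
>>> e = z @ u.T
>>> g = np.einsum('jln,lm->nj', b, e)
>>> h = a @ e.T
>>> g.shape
(11, 3)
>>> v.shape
(3, 3)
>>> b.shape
(3, 29, 11)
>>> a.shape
(19, 5)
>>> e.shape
(29, 5)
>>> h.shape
(19, 29)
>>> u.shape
(5, 29)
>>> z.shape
(29, 29)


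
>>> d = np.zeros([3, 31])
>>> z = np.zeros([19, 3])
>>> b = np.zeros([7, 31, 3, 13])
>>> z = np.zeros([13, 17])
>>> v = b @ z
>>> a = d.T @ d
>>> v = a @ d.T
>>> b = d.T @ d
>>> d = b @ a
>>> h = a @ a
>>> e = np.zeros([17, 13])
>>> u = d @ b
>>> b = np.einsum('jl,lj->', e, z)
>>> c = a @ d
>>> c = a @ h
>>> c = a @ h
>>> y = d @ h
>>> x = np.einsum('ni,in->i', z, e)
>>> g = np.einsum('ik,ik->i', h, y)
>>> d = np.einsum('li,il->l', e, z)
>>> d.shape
(17,)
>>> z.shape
(13, 17)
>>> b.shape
()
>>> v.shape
(31, 3)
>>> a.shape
(31, 31)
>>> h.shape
(31, 31)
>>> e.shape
(17, 13)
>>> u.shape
(31, 31)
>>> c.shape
(31, 31)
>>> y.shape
(31, 31)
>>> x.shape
(17,)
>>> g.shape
(31,)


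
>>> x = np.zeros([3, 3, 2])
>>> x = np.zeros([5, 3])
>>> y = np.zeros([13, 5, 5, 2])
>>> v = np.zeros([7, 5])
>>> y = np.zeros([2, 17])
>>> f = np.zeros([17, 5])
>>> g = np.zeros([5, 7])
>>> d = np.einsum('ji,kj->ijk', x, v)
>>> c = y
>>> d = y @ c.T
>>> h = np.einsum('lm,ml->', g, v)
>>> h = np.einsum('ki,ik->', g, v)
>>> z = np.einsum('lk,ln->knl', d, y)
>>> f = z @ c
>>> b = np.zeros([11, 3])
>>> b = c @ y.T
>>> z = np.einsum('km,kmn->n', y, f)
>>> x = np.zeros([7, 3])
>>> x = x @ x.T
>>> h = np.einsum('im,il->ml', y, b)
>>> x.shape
(7, 7)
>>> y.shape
(2, 17)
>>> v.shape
(7, 5)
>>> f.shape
(2, 17, 17)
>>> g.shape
(5, 7)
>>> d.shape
(2, 2)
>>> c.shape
(2, 17)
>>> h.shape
(17, 2)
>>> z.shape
(17,)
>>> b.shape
(2, 2)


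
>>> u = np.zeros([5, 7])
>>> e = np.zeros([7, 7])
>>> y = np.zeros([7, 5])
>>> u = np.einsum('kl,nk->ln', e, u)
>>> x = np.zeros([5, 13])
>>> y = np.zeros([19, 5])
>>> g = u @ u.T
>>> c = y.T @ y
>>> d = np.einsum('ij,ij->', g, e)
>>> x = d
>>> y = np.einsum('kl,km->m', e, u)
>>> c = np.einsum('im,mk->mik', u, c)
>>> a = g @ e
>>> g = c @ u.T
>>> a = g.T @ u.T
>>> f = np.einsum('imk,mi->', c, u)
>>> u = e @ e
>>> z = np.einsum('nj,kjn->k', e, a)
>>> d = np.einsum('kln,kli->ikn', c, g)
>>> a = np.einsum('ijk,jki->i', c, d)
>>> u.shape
(7, 7)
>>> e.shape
(7, 7)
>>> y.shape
(5,)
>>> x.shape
()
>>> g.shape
(5, 7, 7)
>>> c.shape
(5, 7, 5)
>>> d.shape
(7, 5, 5)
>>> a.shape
(5,)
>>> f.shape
()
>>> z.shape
(7,)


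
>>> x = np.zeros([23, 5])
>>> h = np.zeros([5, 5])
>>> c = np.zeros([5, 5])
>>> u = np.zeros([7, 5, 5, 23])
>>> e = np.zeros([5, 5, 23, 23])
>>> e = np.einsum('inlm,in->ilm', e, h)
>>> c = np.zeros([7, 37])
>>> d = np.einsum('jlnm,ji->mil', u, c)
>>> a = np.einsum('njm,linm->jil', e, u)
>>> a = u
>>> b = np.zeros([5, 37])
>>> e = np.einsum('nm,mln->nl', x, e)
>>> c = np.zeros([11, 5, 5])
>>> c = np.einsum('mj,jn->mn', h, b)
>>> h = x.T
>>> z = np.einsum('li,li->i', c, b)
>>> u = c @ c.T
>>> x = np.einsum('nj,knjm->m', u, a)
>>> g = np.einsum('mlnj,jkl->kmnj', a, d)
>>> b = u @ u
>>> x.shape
(23,)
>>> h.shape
(5, 23)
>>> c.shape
(5, 37)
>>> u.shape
(5, 5)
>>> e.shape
(23, 23)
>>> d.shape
(23, 37, 5)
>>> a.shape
(7, 5, 5, 23)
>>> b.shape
(5, 5)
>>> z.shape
(37,)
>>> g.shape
(37, 7, 5, 23)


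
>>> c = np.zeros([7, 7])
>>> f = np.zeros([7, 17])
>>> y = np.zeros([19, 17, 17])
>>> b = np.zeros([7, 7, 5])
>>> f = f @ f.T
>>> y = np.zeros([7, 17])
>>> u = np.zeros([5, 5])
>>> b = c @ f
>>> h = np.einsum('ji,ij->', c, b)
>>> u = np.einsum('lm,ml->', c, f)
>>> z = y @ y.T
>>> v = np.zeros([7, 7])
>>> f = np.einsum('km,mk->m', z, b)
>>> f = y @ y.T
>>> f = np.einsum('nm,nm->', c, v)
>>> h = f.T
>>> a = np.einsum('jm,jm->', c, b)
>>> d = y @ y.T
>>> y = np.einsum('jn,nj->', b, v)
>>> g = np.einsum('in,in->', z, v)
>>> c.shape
(7, 7)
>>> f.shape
()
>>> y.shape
()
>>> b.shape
(7, 7)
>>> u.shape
()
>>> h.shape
()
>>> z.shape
(7, 7)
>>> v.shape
(7, 7)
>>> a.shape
()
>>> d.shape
(7, 7)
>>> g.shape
()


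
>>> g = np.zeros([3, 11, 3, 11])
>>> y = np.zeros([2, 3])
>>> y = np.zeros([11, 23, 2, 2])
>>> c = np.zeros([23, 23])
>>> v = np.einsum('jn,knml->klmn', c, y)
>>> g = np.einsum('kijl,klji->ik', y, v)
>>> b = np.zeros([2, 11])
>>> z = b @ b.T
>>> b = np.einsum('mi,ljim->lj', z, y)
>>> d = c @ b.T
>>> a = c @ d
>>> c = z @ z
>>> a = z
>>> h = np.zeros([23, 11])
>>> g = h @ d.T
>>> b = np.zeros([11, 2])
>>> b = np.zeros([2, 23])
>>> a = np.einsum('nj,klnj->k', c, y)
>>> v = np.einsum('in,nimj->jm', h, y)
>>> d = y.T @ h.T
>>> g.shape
(23, 23)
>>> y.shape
(11, 23, 2, 2)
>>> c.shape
(2, 2)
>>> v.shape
(2, 2)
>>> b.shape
(2, 23)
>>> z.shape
(2, 2)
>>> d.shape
(2, 2, 23, 23)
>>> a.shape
(11,)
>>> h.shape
(23, 11)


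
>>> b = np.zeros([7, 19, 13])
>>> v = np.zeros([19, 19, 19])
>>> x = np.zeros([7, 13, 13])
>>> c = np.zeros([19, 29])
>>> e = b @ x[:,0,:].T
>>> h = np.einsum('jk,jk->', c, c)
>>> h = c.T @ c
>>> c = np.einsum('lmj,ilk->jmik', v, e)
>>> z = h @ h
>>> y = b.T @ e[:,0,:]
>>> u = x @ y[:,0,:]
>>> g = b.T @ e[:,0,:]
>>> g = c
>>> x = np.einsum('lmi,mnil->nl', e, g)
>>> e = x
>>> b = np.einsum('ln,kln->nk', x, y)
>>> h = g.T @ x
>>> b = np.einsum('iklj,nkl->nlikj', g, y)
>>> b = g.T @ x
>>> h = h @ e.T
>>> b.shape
(7, 7, 19, 7)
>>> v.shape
(19, 19, 19)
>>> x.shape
(19, 7)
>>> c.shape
(19, 19, 7, 7)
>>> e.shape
(19, 7)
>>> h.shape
(7, 7, 19, 19)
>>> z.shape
(29, 29)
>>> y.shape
(13, 19, 7)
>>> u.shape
(7, 13, 7)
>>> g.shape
(19, 19, 7, 7)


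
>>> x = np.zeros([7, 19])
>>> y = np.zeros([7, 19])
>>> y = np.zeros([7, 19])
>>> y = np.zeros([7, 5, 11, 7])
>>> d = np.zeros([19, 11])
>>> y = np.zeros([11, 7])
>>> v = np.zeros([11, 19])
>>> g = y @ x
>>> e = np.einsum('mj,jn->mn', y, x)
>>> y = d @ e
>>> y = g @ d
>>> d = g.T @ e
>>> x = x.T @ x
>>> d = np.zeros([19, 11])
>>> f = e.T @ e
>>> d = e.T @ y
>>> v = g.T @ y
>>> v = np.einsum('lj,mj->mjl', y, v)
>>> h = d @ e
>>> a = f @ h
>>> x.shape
(19, 19)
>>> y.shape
(11, 11)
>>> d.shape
(19, 11)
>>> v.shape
(19, 11, 11)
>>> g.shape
(11, 19)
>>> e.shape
(11, 19)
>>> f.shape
(19, 19)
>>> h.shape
(19, 19)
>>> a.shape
(19, 19)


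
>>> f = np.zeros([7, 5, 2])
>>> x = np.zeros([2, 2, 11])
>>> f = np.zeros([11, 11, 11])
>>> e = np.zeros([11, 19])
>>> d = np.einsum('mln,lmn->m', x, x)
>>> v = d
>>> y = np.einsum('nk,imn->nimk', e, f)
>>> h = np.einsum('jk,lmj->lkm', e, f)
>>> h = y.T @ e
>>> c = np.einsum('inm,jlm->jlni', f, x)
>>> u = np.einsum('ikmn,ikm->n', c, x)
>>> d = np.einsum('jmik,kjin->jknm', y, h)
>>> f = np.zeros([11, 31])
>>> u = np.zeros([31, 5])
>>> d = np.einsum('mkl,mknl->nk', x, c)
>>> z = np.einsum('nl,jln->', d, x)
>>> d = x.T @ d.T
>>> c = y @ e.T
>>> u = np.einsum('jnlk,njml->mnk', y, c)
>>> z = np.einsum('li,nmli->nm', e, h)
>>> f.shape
(11, 31)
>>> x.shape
(2, 2, 11)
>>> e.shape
(11, 19)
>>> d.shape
(11, 2, 11)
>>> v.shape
(2,)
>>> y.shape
(11, 11, 11, 19)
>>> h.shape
(19, 11, 11, 19)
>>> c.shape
(11, 11, 11, 11)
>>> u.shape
(11, 11, 19)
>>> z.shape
(19, 11)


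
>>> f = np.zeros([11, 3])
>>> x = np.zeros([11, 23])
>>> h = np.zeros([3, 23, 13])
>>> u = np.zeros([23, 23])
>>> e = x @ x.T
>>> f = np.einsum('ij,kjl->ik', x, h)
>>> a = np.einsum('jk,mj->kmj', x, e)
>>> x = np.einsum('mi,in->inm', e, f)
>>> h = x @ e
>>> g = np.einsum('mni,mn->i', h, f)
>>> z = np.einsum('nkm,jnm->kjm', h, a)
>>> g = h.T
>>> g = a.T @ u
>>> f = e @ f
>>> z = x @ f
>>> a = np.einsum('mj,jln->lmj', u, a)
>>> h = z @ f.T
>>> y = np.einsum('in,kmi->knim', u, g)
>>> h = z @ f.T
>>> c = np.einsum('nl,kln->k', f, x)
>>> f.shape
(11, 3)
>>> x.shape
(11, 3, 11)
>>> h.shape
(11, 3, 11)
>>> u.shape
(23, 23)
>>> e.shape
(11, 11)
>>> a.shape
(11, 23, 23)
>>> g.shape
(11, 11, 23)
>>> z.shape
(11, 3, 3)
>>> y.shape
(11, 23, 23, 11)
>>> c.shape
(11,)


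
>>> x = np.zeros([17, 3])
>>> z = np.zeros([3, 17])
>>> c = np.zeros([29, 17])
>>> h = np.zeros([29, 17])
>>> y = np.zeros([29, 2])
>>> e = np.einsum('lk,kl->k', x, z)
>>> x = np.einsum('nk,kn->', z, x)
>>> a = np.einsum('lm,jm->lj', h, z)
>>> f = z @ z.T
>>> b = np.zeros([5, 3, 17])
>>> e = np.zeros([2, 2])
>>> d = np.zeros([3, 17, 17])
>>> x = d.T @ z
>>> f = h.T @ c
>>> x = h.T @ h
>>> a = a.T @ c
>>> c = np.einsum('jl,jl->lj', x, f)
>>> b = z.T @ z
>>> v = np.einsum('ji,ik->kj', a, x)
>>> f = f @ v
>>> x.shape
(17, 17)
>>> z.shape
(3, 17)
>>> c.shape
(17, 17)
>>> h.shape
(29, 17)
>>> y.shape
(29, 2)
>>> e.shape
(2, 2)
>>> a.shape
(3, 17)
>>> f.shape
(17, 3)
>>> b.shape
(17, 17)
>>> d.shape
(3, 17, 17)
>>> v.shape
(17, 3)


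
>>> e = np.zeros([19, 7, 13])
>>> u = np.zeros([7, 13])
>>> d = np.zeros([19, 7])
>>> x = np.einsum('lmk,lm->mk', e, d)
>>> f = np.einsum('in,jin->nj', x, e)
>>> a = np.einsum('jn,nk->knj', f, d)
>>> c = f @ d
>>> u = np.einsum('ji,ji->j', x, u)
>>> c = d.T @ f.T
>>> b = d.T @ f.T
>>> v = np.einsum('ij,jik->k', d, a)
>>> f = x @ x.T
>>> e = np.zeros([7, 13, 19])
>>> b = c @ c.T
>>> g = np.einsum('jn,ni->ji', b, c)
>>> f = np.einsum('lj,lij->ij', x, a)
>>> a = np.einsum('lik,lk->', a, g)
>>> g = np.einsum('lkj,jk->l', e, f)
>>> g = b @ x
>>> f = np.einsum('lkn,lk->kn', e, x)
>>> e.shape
(7, 13, 19)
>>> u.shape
(7,)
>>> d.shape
(19, 7)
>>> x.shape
(7, 13)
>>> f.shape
(13, 19)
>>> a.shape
()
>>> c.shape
(7, 13)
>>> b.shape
(7, 7)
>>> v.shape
(13,)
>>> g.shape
(7, 13)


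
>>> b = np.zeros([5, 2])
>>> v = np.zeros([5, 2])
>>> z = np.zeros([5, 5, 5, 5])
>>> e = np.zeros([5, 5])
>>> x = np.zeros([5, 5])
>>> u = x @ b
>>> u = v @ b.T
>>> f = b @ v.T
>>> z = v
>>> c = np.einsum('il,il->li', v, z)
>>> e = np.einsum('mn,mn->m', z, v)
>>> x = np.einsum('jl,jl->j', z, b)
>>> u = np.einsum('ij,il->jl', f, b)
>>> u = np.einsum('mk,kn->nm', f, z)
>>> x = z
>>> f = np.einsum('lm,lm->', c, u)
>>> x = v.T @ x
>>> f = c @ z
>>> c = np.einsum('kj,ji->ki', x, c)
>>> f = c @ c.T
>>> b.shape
(5, 2)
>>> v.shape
(5, 2)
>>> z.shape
(5, 2)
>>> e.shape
(5,)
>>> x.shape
(2, 2)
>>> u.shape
(2, 5)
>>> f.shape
(2, 2)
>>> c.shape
(2, 5)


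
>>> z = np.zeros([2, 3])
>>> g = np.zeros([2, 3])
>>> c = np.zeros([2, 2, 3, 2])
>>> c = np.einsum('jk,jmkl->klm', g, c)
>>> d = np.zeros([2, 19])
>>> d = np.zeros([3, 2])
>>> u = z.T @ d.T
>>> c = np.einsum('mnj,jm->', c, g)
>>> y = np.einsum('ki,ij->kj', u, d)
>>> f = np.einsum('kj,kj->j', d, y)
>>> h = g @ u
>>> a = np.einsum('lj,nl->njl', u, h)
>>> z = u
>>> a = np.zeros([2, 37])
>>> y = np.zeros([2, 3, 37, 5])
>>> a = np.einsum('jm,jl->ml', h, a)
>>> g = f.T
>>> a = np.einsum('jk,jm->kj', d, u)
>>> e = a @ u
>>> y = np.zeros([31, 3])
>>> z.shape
(3, 3)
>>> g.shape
(2,)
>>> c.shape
()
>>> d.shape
(3, 2)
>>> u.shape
(3, 3)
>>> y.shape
(31, 3)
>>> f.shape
(2,)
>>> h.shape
(2, 3)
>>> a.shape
(2, 3)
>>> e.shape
(2, 3)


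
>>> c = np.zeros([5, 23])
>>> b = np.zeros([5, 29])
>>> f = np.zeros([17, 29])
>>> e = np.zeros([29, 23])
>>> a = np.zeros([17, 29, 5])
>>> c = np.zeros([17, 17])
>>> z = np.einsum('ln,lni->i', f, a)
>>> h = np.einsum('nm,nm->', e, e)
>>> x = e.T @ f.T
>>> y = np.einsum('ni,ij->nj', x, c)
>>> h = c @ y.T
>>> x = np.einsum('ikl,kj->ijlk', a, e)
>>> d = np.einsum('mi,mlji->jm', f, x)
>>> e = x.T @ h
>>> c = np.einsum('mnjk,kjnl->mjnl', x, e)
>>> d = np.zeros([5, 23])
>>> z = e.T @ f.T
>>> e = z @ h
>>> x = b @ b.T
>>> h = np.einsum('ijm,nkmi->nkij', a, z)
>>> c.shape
(17, 5, 23, 23)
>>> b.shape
(5, 29)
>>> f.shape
(17, 29)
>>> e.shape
(23, 23, 5, 23)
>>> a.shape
(17, 29, 5)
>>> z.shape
(23, 23, 5, 17)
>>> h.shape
(23, 23, 17, 29)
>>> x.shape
(5, 5)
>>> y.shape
(23, 17)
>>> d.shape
(5, 23)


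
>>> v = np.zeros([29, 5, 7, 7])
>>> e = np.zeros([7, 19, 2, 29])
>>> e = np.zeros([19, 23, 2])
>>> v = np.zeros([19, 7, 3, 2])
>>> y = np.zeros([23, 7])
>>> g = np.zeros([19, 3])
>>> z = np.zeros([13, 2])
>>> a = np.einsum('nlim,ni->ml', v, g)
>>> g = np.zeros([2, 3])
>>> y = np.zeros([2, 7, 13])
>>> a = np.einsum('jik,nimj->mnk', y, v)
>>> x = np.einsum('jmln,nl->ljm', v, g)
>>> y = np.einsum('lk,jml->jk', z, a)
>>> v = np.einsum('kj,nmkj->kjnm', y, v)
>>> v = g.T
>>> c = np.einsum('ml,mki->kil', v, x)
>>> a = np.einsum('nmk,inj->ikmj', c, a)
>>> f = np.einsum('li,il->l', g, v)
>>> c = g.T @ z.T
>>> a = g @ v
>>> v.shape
(3, 2)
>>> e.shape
(19, 23, 2)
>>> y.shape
(3, 2)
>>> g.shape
(2, 3)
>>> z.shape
(13, 2)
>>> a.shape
(2, 2)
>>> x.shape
(3, 19, 7)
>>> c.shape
(3, 13)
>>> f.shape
(2,)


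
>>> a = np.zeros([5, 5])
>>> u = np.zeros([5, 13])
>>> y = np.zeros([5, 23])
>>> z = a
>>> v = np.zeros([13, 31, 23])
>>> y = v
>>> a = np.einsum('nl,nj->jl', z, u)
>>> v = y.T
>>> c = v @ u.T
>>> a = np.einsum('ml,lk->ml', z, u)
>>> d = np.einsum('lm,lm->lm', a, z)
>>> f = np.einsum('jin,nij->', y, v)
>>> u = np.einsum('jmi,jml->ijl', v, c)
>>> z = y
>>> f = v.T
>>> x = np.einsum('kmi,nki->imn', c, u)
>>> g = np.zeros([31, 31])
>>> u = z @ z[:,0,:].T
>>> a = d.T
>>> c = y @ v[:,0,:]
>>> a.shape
(5, 5)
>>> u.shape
(13, 31, 13)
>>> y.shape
(13, 31, 23)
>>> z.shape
(13, 31, 23)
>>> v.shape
(23, 31, 13)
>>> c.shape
(13, 31, 13)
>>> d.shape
(5, 5)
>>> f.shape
(13, 31, 23)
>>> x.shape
(5, 31, 13)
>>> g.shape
(31, 31)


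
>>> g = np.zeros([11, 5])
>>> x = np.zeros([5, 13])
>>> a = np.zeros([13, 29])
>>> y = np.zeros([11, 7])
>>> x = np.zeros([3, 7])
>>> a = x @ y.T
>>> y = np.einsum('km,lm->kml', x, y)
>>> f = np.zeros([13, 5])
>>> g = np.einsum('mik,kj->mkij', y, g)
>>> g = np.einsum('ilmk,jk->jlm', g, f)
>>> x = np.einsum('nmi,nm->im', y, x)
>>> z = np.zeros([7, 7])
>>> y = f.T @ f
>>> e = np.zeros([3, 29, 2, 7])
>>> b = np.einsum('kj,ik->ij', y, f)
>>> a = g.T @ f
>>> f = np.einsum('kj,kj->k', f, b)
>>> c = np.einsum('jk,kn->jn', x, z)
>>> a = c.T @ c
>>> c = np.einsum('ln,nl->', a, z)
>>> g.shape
(13, 11, 7)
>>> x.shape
(11, 7)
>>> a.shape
(7, 7)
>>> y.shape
(5, 5)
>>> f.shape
(13,)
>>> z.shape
(7, 7)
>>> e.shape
(3, 29, 2, 7)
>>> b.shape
(13, 5)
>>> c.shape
()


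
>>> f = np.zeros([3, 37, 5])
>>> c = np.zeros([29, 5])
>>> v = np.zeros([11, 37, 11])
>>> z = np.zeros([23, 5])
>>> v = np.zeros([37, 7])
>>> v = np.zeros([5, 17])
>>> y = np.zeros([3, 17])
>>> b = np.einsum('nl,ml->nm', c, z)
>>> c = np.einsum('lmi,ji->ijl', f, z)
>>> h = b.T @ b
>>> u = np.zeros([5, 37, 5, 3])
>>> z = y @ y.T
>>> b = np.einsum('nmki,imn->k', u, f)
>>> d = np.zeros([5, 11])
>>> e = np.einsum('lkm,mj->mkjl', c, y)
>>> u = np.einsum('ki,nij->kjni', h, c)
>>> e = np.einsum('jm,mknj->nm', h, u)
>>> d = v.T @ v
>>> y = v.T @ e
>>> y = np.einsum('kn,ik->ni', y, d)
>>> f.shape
(3, 37, 5)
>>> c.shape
(5, 23, 3)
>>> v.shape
(5, 17)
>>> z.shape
(3, 3)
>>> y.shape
(23, 17)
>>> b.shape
(5,)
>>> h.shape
(23, 23)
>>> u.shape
(23, 3, 5, 23)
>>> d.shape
(17, 17)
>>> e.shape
(5, 23)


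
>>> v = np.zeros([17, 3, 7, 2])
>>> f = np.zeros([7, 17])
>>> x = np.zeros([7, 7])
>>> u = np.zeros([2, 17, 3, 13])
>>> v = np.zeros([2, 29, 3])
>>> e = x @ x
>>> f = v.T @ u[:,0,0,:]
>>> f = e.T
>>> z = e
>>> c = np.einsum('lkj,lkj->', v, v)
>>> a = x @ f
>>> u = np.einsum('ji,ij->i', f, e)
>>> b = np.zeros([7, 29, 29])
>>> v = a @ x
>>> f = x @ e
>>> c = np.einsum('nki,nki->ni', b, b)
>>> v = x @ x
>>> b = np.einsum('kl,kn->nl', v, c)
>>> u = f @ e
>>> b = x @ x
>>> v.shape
(7, 7)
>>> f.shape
(7, 7)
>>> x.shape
(7, 7)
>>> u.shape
(7, 7)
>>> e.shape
(7, 7)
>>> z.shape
(7, 7)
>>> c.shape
(7, 29)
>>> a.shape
(7, 7)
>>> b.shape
(7, 7)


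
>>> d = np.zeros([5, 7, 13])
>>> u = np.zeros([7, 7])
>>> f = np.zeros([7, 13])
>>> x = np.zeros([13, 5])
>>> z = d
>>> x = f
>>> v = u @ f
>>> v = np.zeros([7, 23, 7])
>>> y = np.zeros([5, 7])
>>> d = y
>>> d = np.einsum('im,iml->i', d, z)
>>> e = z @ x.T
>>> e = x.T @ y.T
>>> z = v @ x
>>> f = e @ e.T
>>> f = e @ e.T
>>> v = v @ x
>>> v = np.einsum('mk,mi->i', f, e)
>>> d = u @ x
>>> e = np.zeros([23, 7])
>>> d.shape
(7, 13)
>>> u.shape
(7, 7)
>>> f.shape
(13, 13)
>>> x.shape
(7, 13)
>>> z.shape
(7, 23, 13)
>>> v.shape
(5,)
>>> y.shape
(5, 7)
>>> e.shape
(23, 7)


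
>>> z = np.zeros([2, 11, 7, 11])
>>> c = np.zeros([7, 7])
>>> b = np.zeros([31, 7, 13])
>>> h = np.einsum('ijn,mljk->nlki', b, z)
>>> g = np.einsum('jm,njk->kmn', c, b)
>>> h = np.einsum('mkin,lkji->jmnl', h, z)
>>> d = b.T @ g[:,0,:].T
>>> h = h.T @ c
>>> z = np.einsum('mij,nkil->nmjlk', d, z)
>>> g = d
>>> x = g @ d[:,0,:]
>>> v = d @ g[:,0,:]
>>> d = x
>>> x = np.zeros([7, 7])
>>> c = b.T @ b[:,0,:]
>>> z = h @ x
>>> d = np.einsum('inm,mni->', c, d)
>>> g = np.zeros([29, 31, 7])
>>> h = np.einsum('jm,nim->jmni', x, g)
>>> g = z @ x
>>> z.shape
(2, 31, 13, 7)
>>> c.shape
(13, 7, 13)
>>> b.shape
(31, 7, 13)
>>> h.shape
(7, 7, 29, 31)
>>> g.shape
(2, 31, 13, 7)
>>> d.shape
()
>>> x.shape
(7, 7)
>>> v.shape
(13, 7, 13)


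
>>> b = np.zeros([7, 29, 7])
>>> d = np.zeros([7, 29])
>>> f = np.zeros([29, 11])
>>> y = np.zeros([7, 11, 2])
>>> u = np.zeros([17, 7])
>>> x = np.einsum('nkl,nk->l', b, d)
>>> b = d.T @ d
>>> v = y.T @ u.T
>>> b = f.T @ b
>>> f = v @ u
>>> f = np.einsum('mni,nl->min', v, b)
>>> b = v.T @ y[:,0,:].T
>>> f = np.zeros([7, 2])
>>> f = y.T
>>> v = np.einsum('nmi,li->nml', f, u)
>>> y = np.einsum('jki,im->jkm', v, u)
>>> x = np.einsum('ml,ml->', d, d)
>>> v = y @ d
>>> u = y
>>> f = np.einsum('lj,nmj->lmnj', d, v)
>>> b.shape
(17, 11, 7)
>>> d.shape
(7, 29)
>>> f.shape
(7, 11, 2, 29)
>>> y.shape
(2, 11, 7)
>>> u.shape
(2, 11, 7)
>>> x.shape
()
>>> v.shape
(2, 11, 29)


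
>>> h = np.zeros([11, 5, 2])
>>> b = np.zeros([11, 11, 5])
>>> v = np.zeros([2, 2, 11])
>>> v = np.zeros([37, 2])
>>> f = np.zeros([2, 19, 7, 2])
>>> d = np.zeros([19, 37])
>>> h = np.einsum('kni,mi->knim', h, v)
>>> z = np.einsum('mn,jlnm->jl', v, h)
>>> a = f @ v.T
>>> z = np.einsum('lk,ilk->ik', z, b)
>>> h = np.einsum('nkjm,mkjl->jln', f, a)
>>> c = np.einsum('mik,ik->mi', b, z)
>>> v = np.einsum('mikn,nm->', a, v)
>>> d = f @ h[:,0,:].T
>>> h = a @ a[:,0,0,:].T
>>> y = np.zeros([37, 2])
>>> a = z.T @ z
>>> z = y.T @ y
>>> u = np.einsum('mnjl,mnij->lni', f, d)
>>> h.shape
(2, 19, 7, 2)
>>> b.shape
(11, 11, 5)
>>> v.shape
()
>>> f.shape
(2, 19, 7, 2)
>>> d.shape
(2, 19, 7, 7)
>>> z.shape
(2, 2)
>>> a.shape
(5, 5)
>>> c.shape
(11, 11)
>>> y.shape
(37, 2)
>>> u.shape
(2, 19, 7)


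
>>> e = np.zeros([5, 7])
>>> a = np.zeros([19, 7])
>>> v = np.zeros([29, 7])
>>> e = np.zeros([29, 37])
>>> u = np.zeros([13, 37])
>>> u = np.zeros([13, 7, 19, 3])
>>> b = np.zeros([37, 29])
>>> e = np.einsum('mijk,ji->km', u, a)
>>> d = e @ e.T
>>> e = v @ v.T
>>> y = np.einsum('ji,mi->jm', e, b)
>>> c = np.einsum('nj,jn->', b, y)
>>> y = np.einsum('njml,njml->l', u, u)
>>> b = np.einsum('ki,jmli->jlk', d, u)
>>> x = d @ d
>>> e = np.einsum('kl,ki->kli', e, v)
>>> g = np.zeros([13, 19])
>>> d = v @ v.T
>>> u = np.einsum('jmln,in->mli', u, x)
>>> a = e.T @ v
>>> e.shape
(29, 29, 7)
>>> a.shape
(7, 29, 7)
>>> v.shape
(29, 7)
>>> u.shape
(7, 19, 3)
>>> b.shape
(13, 19, 3)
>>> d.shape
(29, 29)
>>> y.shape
(3,)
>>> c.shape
()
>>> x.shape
(3, 3)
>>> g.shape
(13, 19)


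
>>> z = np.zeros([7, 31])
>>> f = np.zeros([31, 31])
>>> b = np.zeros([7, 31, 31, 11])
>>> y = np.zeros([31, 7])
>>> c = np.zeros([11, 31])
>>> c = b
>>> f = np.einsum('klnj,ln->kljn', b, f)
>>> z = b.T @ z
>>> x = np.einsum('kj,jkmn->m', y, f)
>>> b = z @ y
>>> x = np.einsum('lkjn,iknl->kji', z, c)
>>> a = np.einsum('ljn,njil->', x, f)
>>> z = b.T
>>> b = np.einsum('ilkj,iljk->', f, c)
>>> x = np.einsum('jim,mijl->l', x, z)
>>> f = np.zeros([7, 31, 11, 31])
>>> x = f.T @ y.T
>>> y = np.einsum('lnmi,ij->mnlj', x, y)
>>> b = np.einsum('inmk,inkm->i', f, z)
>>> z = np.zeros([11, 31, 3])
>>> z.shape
(11, 31, 3)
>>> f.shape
(7, 31, 11, 31)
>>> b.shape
(7,)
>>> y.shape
(31, 11, 31, 7)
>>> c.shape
(7, 31, 31, 11)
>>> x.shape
(31, 11, 31, 31)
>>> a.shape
()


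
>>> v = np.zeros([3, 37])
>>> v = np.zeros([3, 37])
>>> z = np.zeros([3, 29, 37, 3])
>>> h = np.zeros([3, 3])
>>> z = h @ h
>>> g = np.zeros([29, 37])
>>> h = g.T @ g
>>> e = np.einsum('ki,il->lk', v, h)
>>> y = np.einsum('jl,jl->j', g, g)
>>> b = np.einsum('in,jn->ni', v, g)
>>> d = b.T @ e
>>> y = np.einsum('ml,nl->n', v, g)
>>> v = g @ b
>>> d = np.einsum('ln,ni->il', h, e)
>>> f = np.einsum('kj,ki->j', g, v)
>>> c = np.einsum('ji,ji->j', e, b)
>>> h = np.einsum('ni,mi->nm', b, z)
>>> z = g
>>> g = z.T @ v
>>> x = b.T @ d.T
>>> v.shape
(29, 3)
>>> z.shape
(29, 37)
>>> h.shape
(37, 3)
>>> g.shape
(37, 3)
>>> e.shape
(37, 3)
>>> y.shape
(29,)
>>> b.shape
(37, 3)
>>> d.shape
(3, 37)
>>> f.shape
(37,)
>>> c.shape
(37,)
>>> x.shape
(3, 3)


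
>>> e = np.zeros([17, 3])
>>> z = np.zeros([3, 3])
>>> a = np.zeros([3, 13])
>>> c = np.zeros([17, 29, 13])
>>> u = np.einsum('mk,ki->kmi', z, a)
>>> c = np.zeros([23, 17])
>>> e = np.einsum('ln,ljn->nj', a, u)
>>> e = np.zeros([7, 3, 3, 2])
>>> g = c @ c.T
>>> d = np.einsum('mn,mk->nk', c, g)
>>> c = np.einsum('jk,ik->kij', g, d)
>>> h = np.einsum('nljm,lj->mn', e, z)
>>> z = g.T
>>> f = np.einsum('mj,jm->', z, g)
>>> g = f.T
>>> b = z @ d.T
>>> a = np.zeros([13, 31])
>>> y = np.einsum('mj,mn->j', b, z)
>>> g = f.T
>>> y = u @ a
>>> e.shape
(7, 3, 3, 2)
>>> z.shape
(23, 23)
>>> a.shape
(13, 31)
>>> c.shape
(23, 17, 23)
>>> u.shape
(3, 3, 13)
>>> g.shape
()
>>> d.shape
(17, 23)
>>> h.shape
(2, 7)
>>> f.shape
()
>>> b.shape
(23, 17)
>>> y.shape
(3, 3, 31)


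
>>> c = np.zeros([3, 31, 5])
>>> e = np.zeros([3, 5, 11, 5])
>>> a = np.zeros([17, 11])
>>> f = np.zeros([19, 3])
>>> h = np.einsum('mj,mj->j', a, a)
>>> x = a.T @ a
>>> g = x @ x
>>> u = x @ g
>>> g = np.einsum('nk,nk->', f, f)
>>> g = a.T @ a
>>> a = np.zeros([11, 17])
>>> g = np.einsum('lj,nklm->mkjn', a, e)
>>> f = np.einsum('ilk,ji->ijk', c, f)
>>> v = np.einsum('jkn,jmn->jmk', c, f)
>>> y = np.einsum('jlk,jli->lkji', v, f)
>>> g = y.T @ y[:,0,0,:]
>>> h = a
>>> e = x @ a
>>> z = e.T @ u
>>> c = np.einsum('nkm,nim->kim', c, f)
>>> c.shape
(31, 19, 5)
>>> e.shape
(11, 17)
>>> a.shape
(11, 17)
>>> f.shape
(3, 19, 5)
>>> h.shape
(11, 17)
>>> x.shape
(11, 11)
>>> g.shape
(5, 3, 31, 5)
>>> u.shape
(11, 11)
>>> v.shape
(3, 19, 31)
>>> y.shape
(19, 31, 3, 5)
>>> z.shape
(17, 11)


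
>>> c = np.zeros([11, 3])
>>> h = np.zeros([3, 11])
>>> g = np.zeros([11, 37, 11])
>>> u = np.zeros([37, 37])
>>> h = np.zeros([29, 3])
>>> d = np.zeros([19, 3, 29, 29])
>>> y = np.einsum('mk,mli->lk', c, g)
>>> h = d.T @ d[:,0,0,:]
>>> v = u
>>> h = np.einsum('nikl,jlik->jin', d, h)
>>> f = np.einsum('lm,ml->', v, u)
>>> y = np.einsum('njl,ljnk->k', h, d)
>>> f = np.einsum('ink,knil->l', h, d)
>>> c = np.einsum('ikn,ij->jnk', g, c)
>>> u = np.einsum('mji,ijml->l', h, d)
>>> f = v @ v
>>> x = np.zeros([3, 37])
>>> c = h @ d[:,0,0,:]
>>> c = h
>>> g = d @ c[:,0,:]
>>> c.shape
(29, 3, 19)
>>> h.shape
(29, 3, 19)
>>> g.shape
(19, 3, 29, 19)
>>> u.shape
(29,)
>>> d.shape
(19, 3, 29, 29)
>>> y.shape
(29,)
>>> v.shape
(37, 37)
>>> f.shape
(37, 37)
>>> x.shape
(3, 37)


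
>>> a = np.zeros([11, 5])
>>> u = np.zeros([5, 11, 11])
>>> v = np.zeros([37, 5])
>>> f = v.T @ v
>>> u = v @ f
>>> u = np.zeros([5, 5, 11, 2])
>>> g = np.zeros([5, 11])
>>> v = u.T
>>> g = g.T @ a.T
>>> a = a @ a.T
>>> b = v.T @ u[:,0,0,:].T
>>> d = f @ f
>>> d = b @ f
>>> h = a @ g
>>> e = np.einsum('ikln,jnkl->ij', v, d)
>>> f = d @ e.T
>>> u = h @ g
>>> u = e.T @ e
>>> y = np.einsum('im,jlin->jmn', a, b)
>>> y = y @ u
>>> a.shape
(11, 11)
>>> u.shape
(5, 5)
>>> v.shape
(2, 11, 5, 5)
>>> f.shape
(5, 5, 11, 2)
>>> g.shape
(11, 11)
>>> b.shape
(5, 5, 11, 5)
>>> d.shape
(5, 5, 11, 5)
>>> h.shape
(11, 11)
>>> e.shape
(2, 5)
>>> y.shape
(5, 11, 5)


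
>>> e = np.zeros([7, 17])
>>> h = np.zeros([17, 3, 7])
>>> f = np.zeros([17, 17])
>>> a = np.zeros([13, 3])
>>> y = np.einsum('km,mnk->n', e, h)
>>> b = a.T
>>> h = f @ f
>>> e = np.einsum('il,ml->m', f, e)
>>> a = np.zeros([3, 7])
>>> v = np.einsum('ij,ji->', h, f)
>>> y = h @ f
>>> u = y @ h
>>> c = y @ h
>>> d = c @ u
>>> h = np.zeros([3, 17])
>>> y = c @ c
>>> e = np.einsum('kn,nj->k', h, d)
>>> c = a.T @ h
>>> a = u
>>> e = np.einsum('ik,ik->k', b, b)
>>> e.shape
(13,)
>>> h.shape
(3, 17)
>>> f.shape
(17, 17)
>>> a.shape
(17, 17)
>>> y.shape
(17, 17)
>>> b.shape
(3, 13)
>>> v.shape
()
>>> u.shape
(17, 17)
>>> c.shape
(7, 17)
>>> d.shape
(17, 17)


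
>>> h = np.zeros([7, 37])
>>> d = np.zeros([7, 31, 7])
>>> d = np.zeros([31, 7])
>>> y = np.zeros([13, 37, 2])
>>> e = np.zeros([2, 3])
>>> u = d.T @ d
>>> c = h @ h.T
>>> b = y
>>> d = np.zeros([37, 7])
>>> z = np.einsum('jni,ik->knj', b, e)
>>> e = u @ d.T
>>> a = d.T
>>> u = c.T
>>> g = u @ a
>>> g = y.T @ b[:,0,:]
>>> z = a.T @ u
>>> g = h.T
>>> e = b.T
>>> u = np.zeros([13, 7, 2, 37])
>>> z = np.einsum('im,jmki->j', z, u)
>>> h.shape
(7, 37)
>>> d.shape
(37, 7)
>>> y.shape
(13, 37, 2)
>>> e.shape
(2, 37, 13)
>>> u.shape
(13, 7, 2, 37)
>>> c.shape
(7, 7)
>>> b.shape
(13, 37, 2)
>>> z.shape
(13,)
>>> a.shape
(7, 37)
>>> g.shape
(37, 7)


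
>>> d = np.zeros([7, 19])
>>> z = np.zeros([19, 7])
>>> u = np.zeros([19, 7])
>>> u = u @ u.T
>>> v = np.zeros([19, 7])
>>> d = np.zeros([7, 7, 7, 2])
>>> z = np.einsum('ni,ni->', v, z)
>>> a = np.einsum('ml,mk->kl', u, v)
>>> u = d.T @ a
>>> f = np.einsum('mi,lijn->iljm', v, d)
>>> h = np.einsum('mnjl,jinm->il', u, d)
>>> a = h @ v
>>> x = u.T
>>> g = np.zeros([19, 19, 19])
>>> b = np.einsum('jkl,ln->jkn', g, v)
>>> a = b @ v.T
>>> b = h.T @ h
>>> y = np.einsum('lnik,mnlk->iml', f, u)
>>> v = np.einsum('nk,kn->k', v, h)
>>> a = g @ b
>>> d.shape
(7, 7, 7, 2)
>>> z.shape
()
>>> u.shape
(2, 7, 7, 19)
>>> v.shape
(7,)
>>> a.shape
(19, 19, 19)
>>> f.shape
(7, 7, 7, 19)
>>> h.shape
(7, 19)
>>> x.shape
(19, 7, 7, 2)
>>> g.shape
(19, 19, 19)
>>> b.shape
(19, 19)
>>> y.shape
(7, 2, 7)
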